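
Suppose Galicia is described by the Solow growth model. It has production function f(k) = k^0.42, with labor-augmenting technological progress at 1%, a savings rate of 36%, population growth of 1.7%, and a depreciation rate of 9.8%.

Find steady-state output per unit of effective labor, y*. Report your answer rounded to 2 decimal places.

At the steady state, Δk = 0, so s·k^α = (n + g + δ)·k.
Dividing both sides by k: k^(1−α) = s / (n + g + δ).
k^0.58 = 0.36 / (0.017 + 0.010 + 0.098) = 0.36 / 0.125 = 2.8800
k* = 2.8800^(1/0.58) ≈ 6.1952
y* = (k*)^α = 6.1952^0.42 ≈ 2.1511

y* ≈ 2.15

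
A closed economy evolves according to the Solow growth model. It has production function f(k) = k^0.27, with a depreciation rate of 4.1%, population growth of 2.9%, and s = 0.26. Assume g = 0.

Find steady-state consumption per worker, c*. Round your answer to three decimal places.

Steady state requires s·f(k) = (n + δ)·k, i.e. s·k^α = (n + δ)·k.
Dividing both sides by k: k^(1−α) = s / (n + δ).
k^0.73 = 0.26 / (0.029 + 0.041) = 0.26 / 0.070 = 3.7143
k* = 3.7143^(1/0.73) ≈ 6.0347
y* = (k*)^α = 6.0347^0.27 ≈ 1.6247
c* = (1 − s)·y* = (1 − 0.26) × 1.6247 ≈ 1.2023

c* ≈ 1.202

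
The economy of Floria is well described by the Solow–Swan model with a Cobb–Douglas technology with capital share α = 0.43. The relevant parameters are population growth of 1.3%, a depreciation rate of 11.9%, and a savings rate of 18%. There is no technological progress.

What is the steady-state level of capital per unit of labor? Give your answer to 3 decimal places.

Steady state requires s·f(k) = (n + δ)·k, i.e. s·k^α = (n + δ)·k.
Rearranging, k^(1−α) = s / (n + δ).
k^0.57 = 0.18 / (0.013 + 0.119) = 0.18 / 0.132 = 1.3636
k* = 1.3636^(1/0.57) ≈ 1.7230

k* = 1.723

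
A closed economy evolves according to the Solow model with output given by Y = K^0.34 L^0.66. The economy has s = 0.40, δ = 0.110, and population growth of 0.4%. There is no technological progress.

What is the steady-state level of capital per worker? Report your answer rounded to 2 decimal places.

k* ≈ 6.70

Steady state requires s·f(k) = (n + δ)·k, i.e. s·k^α = (n + δ)·k.
Dividing both sides by k: k^(1−α) = s / (n + δ).
k^0.66 = 0.40 / (0.004 + 0.110) = 0.40 / 0.114 = 3.5088
k* = 3.5088^(1/0.66) ≈ 6.6988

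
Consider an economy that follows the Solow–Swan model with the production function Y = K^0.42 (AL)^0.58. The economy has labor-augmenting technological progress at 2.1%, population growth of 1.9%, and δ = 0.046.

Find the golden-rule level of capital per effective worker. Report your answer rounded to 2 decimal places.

k_gold ≈ 15.40

The golden rule sets f'(k) = n + g + δ, i.e. α·k^(α−1) = n + g + δ.
So k^(1−α) = α / (n + g + δ) = 0.42 / 0.086 = 4.8837.
k_gold = 4.8837^(1/0.58) ≈ 15.3992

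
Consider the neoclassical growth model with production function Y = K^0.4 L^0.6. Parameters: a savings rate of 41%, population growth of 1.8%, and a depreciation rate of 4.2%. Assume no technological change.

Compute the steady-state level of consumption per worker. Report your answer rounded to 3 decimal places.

In steady state, investment equals break-even investment: s·k^α = (n + δ)·k.
Rearranging, k^(1−α) = s / (n + δ).
k^0.6 = 0.41 / (0.018 + 0.042) = 0.41 / 0.060 = 6.8333
k* = 6.8333^(1/0.6) ≈ 24.6066
y* = (k*)^α = 24.6066^0.4 ≈ 3.6010
c* = (1 − s)·y* = (1 − 0.41) × 3.6010 ≈ 2.1246

c* ≈ 2.125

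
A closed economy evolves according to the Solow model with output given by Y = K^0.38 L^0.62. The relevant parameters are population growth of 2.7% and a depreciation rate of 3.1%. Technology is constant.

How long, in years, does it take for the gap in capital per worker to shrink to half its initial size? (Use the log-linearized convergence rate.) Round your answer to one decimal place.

Near the steady state the convergence rate is λ = (1 − α)(n + δ).
λ = (1 − 0.38) × 0.058 = 0.62 × 0.058 = 0.03596
Half-life = ln 2 / λ = 0.6931 / 0.03596 ≈ 19.27 years

t_½ ≈ 19.3 years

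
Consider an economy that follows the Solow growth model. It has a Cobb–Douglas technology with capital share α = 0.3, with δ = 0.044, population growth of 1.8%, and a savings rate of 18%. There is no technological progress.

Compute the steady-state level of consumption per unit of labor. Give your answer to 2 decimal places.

c* ≈ 1.29

Steady state requires s·f(k) = (n + δ)·k, i.e. s·k^α = (n + δ)·k.
Dividing both sides by k: k^(1−α) = s / (n + δ).
k^0.7 = 0.18 / (0.018 + 0.044) = 0.18 / 0.062 = 2.9032
k* = 2.9032^(1/0.7) ≈ 4.5841
y* = (k*)^α = 4.5841^0.3 ≈ 1.5790
c* = (1 − s)·y* = (1 − 0.18) × 1.5790 ≈ 1.2948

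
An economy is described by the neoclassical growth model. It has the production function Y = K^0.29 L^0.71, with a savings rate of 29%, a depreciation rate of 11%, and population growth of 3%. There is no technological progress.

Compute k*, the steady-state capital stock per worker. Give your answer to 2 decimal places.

k* ≈ 2.79

In steady state, investment equals break-even investment: s·k^α = (n + δ)·k.
Rearranging, k^(1−α) = s / (n + δ).
k^0.71 = 0.29 / (0.030 + 0.110) = 0.29 / 0.140 = 2.0714
k* = 2.0714^(1/0.71) ≈ 2.7890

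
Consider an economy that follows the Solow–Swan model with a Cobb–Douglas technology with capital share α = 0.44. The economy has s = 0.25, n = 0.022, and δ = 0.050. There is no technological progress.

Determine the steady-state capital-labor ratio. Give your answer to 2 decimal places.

In steady state, investment equals break-even investment: s·k^α = (n + δ)·k.
Rearranging, k^(1−α) = s / (n + δ).
k^0.56 = 0.25 / (0.022 + 0.050) = 0.25 / 0.072 = 3.4722
k* = 3.4722^(1/0.56) ≈ 9.2335

k* ≈ 9.23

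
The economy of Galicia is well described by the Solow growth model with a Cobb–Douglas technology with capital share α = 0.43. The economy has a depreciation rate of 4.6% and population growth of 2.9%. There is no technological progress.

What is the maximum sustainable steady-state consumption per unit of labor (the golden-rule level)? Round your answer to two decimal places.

c_gold ≈ 2.13

At the golden rule, f'(k) = n + δ, so α·k^(α−1) = n + δ and k_gold = (α/(n + δ))^(1/(1−α)).
k_gold = (0.43/0.075)^(1/0.57) = 5.7333^1.7544 ≈ 21.4065
c_gold = f(k_gold) − (n + δ)·k_gold = 3.7337 − 0.075×21.4065 ≈ 2.1282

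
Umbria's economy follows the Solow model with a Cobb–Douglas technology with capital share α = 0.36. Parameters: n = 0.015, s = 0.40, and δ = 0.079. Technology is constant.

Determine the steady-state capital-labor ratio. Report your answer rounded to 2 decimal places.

Steady state requires s·f(k) = (n + δ)·k, i.e. s·k^α = (n + δ)·k.
Rearranging, k^(1−α) = s / (n + δ).
k^0.64 = 0.40 / (0.015 + 0.079) = 0.40 / 0.094 = 4.2553
k* = 4.2553^(1/0.64) ≈ 9.6096

k* ≈ 9.61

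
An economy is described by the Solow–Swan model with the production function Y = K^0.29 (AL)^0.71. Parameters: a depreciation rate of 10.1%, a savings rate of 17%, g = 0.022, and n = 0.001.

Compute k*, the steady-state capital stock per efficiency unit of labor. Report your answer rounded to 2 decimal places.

At the steady state, Δk = 0, so s·k^α = (n + g + δ)·k.
Dividing both sides by k: k^(1−α) = s / (n + g + δ).
k^0.71 = 0.17 / (0.001 + 0.022 + 0.101) = 0.17 / 0.124 = 1.3710
k* = 1.3710^(1/0.71) ≈ 1.5596

k* ≈ 1.56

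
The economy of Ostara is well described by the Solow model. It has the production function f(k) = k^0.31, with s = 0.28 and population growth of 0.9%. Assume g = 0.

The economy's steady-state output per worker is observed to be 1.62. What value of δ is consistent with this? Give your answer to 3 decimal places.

In steady state, investment equals break-even investment: s·k^α = (n + δ)·k.
Since y* = [s/(n + δ)]^(α/(1−α)), we have s/(n + δ) = (y*)^((1−α)/α) = 1.62^2.2258 = 2.9264.
Therefore n + δ = s / 2.9264 = 0.28 / 2.9264 = 0.0957, so δ = 0.0957 − 0.009 = 0.0867.

δ ≈ 0.087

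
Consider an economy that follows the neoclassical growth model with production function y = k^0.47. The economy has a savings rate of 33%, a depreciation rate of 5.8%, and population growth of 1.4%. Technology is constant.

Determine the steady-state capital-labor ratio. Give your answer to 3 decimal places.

At the steady state, Δk = 0, so s·k^α = (n + δ)·k.
Dividing both sides by k: k^(1−α) = s / (n + δ).
k^0.53 = 0.33 / (0.014 + 0.058) = 0.33 / 0.072 = 4.5833
k* = 4.5833^(1/0.53) ≈ 17.6810

k* = 17.681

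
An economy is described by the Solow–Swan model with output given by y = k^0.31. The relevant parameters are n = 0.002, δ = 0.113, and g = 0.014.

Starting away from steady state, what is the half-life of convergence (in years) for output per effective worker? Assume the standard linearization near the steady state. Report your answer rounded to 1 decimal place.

Near the steady state the convergence rate is λ = (1 − α)(n + g + δ).
λ = (1 − 0.31) × 0.129 = 0.69 × 0.129 = 0.08901
Half-life = ln 2 / λ = 0.6931 / 0.08901 ≈ 7.79 years

t_½ ≈ 7.8 years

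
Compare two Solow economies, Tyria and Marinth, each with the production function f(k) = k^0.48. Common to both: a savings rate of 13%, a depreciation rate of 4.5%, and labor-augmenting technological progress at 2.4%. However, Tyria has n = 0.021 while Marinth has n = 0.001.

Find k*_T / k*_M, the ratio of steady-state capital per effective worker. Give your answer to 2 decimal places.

k*_T / k*_M ≈ 0.62

Steady-state k* = [s/(n + g + δ)]^(1/(1−α)), so the ratio is [ (s_T/(n + g + δ)_T) / (s_M/(n + g + δ)_M) ]^1.9231.
s_T/(n + g + δ)_T = 0.13/0.090 = 1.4444; s_M/(n + g + δ)_M = 0.13/0.070 = 1.8571.
Ratio = (1.4444/1.8571)^1.9231 = 0.7778^1.9231 ≈ 0.6168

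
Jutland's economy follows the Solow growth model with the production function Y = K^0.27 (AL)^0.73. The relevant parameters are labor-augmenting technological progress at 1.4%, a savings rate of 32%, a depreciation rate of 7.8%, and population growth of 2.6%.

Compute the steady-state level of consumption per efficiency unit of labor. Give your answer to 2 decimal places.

In steady state, investment equals break-even investment: s·k^α = (n + g + δ)·k.
Dividing both sides by k: k^(1−α) = s / (n + g + δ).
k^0.73 = 0.32 / (0.026 + 0.014 + 0.078) = 0.32 / 0.118 = 2.7119
k* = 2.7119^(1/0.73) ≈ 3.9222
y* = (k*)^α = 3.9222^0.27 ≈ 1.4463
c* = (1 − s)·y* = (1 − 0.32) × 1.4463 ≈ 0.9835

c* = 0.98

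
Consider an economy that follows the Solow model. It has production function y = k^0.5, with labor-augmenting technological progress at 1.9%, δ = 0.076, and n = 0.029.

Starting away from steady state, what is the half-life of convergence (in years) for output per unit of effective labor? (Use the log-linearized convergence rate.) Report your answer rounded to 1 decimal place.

t_½ ≈ 11.2 years

Near the steady state the convergence rate is λ = (1 − α)(n + g + δ).
λ = (1 − 0.5) × 0.124 = 0.5 × 0.124 = 0.0620
Half-life = ln 2 / λ = 0.6931 / 0.0620 ≈ 11.18 years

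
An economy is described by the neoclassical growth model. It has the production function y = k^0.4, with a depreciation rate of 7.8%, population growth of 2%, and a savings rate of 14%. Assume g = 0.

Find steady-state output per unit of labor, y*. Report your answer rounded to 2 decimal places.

y* = 1.27

In steady state, investment equals break-even investment: s·k^α = (n + δ)·k.
Rearranging, k^(1−α) = s / (n + δ).
k^0.6 = 0.14 / (0.020 + 0.078) = 0.14 / 0.098 = 1.4286
k* = 1.4286^(1/0.6) ≈ 1.8121
y* = (k*)^α = 1.8121^0.4 ≈ 1.2684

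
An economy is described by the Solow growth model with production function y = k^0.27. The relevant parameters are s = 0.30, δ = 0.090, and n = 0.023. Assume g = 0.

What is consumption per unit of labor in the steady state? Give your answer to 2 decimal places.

At the steady state, Δk = 0, so s·k^α = (n + δ)·k.
Dividing both sides by k: k^(1−α) = s / (n + δ).
k^0.73 = 0.30 / (0.023 + 0.090) = 0.30 / 0.113 = 2.6549
k* = 2.6549^(1/0.73) ≈ 3.8097
y* = (k*)^α = 3.8097^0.27 ≈ 1.4350
c* = (1 − s)·y* = (1 − 0.30) × 1.4350 ≈ 1.0045

c* = 1.00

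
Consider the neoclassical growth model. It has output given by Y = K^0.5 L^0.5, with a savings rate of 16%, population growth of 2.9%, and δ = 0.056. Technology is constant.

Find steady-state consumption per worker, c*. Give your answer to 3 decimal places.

c* ≈ 1.581

In steady state, investment equals break-even investment: s·k^α = (n + δ)·k.
Rearranging, k^(1−α) = s / (n + δ).
k^0.5 = 0.16 / (0.029 + 0.056) = 0.16 / 0.085 = 1.8824
k* = 1.8824^(1/0.5) ≈ 3.5434
y* = (k*)^α = 3.5434^0.5 ≈ 1.8824
c* = (1 − s)·y* = (1 − 0.16) × 1.8824 ≈ 1.5812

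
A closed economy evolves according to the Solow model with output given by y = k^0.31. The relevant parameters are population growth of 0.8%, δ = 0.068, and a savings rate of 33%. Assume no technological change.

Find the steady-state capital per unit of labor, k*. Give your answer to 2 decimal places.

At the steady state, Δk = 0, so s·k^α = (n + δ)·k.
Rearranging, k^(1−α) = s / (n + δ).
k^0.69 = 0.33 / (0.008 + 0.068) = 0.33 / 0.076 = 4.3421
k* = 4.3421^(1/0.69) ≈ 8.3985

k* = 8.40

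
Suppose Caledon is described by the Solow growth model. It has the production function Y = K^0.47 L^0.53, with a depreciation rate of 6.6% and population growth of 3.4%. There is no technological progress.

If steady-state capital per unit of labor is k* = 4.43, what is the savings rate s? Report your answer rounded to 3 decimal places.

s ≈ 0.220

At the steady state, Δk = 0, so s·k^α = (n + δ)·k.
So s / (n + δ) = (k*)^(1−α) = 4.43^0.53 = 2.2009.
Therefore s = 2.2009 × (n + δ) = 2.2009 × 0.100 = 0.2201.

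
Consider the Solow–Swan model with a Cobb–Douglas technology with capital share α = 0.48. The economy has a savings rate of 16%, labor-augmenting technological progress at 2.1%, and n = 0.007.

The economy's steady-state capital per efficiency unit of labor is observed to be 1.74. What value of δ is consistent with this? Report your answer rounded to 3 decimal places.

Steady state requires s·f(k) = (n + g + δ)·k, i.e. s·k^α = (n + g + δ)·k.
So s / (n + g + δ) = (k*)^(1−α) = 1.74^0.52 = 1.3338.
Therefore n + g + δ = s / 1.3338 = 0.16 / 1.3338 = 0.1200, so δ = 0.1200 − 0.028 = 0.0920.

δ ≈ 0.092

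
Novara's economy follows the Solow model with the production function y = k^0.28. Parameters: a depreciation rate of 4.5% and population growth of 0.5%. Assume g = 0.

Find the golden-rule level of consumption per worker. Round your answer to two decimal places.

At the golden rule, f'(k) = n + δ, so α·k^(α−1) = n + δ and k_gold = (α/(n + δ))^(1/(1−α)).
k_gold = (0.28/0.050)^(1/0.72) = 5.6000^1.3889 ≈ 10.9436
c_gold = f(k_gold) − (n + δ)·k_gold = 1.9542 − 0.050×10.9436 ≈ 1.4070

c_gold ≈ 1.41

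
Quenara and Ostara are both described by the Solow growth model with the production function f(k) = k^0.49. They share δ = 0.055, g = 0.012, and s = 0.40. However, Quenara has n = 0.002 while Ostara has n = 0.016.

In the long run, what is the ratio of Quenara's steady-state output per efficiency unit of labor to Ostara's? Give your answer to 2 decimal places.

Steady-state y* = [s/(n + g + δ)]^(α/(1−α)), so the ratio is [ (s_Q/(n + g + δ)_Q) / (s_O/(n + g + δ)_O) ]^0.9608.
s_Q/(n + g + δ)_Q = 0.40/0.069 = 5.7971; s_O/(n + g + δ)_O = 0.40/0.083 = 4.8193.
Ratio = (5.7971/4.8193)^0.9608 = 1.2029^0.9608 ≈ 1.1942

y*_Q / y*_O ≈ 1.19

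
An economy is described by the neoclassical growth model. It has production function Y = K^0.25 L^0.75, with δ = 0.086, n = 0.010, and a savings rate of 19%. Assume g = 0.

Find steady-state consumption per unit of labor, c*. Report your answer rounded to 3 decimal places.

At the steady state, Δk = 0, so s·k^α = (n + δ)·k.
Dividing both sides by k: k^(1−α) = s / (n + δ).
k^0.75 = 0.19 / (0.010 + 0.086) = 0.19 / 0.096 = 1.9792
k* = 1.9792^(1/0.75) ≈ 2.4850
y* = (k*)^α = 2.4850^0.25 ≈ 1.2555
c* = (1 − s)·y* = (1 − 0.19) × 1.2555 ≈ 1.0170

c* ≈ 1.017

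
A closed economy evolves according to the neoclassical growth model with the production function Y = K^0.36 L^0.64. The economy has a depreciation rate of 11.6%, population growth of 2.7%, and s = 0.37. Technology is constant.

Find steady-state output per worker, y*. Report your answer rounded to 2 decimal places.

y* ≈ 1.71

Steady state requires s·f(k) = (n + δ)·k, i.e. s·k^α = (n + δ)·k.
Dividing both sides by k: k^(1−α) = s / (n + δ).
k^0.64 = 0.37 / (0.027 + 0.116) = 0.37 / 0.143 = 2.5874
k* = 2.5874^(1/0.64) ≈ 4.4167
y* = (k*)^α = 4.4167^0.36 ≈ 1.7070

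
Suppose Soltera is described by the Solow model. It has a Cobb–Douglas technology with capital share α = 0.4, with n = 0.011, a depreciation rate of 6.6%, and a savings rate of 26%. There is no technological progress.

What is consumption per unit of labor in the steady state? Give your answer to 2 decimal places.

c* = 1.67

Steady state requires s·f(k) = (n + δ)·k, i.e. s·k^α = (n + δ)·k.
Dividing both sides by k: k^(1−α) = s / (n + δ).
k^0.6 = 0.26 / (0.011 + 0.066) = 0.26 / 0.077 = 3.3766
k* = 3.3766^(1/0.6) ≈ 7.5998
y* = (k*)^α = 7.5998^0.4 ≈ 2.2507
c* = (1 − s)·y* = (1 − 0.26) × 2.2507 ≈ 1.6655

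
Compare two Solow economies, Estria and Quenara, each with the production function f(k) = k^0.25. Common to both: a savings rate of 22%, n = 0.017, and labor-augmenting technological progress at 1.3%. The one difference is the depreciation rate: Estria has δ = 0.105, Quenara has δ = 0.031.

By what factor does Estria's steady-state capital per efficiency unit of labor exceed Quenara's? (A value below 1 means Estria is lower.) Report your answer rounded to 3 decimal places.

Steady-state k* = [s/(n + g + δ)]^(1/(1−α)), so the ratio is [ (s_E/(n + g + δ)_E) / (s_Q/(n + g + δ)_Q) ]^1.3333.
s_E/(n + g + δ)_E = 0.22/0.135 = 1.6296; s_Q/(n + g + δ)_Q = 0.22/0.061 = 3.6066.
Ratio = (1.6296/3.6066)^1.3333 = 0.4518^1.3333 ≈ 0.3467

k*_E / k*_Q ≈ 0.347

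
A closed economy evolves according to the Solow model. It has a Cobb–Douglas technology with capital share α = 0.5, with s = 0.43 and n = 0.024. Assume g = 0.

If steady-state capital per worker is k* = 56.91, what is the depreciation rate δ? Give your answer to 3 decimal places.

δ ≈ 0.033

In steady state, investment equals break-even investment: s·k^α = (n + δ)·k.
So s / (n + δ) = (k*)^(1−α) = 56.91^0.5 = 7.5439.
Therefore n + δ = s / 7.5439 = 0.43 / 7.5439 = 0.0570, so δ = 0.0570 − 0.024 = 0.0330.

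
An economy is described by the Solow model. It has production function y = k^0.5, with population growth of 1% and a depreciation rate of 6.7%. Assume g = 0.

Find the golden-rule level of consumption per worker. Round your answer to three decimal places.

c_gold ≈ 3.247

At the golden rule, f'(k) = n + δ, so α·k^(α−1) = n + δ and k_gold = (α/(n + δ))^(1/(1−α)).
k_gold = (0.5/0.077)^(1/0.5) = 6.4935^2 ≈ 42.1655
c_gold = f(k_gold) − (n + δ)·k_gold = 6.4935 − 0.077×42.1655 ≈ 3.2468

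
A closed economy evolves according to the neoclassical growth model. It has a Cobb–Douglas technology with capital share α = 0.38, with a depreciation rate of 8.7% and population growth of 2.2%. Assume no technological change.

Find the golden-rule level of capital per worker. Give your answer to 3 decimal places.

k_gold ≈ 7.495

The golden rule sets f'(k) = n + δ, i.e. α·k^(α−1) = n + δ.
So k^(1−α) = α / (n + δ) = 0.38 / 0.109 = 3.4862.
k_gold = 3.4862^(1/0.62) ≈ 7.4948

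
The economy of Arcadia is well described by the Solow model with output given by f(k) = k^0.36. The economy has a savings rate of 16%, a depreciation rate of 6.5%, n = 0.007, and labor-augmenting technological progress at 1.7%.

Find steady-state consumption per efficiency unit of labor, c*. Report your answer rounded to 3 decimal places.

c* = 1.168

In steady state, investment equals break-even investment: s·k^α = (n + g + δ)·k.
Dividing both sides by k: k^(1−α) = s / (n + g + δ).
k^0.64 = 0.16 / (0.007 + 0.017 + 0.065) = 0.16 / 0.089 = 1.7978
k* = 1.7978^(1/0.64) ≈ 2.5005
y* = (k*)^α = 2.5005^0.36 ≈ 1.3909
c* = (1 − s)·y* = (1 − 0.16) × 1.3909 ≈ 1.1684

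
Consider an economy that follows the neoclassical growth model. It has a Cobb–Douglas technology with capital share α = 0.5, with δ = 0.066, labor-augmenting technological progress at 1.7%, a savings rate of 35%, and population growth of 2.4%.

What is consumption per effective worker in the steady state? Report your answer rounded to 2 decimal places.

c* = 2.13

At the steady state, Δk = 0, so s·k^α = (n + g + δ)·k.
Dividing both sides by k: k^(1−α) = s / (n + g + δ).
k^0.5 = 0.35 / (0.024 + 0.017 + 0.066) = 0.35 / 0.107 = 3.2710
k* = 3.2710^(1/0.5) ≈ 10.6994
y* = (k*)^α = 10.6994^0.5 ≈ 3.2710
c* = (1 − s)·y* = (1 − 0.35) × 3.2710 ≈ 2.1262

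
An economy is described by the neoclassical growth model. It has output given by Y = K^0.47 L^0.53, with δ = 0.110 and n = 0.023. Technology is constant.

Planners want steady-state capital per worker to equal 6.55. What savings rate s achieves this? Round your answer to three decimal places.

At the steady state, Δk = 0, so s·k^α = (n + δ)·k.
So s / (n + δ) = (k*)^(1−α) = 6.55^0.53 = 2.7077.
Therefore s = 2.7077 × (n + δ) = 2.7077 × 0.133 = 0.3601.

s ≈ 0.360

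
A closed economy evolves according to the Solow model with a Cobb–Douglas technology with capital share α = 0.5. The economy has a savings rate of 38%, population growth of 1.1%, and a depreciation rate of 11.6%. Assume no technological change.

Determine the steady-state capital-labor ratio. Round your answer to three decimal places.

Steady state requires s·f(k) = (n + δ)·k, i.e. s·k^α = (n + δ)·k.
Dividing both sides by k: k^(1−α) = s / (n + δ).
k^0.5 = 0.38 / (0.011 + 0.116) = 0.38 / 0.127 = 2.9921
k* = 2.9921^(1/0.5) ≈ 8.9527

k* = 8.953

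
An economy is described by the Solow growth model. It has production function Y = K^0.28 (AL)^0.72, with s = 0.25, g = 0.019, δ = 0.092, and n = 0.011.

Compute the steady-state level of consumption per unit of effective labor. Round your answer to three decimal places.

c* = 0.991

In steady state, investment equals break-even investment: s·k^α = (n + g + δ)·k.
Rearranging, k^(1−α) = s / (n + g + δ).
k^0.72 = 0.25 / (0.011 + 0.019 + 0.092) = 0.25 / 0.122 = 2.0492
k* = 2.0492^(1/0.72) ≈ 2.7087
y* = (k*)^α = 2.7087^0.28 ≈ 1.3218
c* = (1 − s)·y* = (1 − 0.25) × 1.3218 ≈ 0.9914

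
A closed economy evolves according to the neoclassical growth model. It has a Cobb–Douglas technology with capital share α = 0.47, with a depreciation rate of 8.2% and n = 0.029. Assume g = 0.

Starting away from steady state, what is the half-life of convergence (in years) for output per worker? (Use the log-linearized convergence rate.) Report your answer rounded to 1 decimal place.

about 11.8 years

Near the steady state the convergence rate is λ = (1 − α)(n + δ).
λ = (1 − 0.47) × 0.111 = 0.53 × 0.111 = 0.05883
Half-life = ln 2 / λ = 0.6931 / 0.05883 ≈ 11.78 years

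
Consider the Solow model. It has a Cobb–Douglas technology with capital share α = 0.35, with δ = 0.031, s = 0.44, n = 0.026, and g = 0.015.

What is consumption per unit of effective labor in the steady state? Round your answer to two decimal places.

c* ≈ 1.48

At the steady state, Δk = 0, so s·k^α = (n + g + δ)·k.
Rearranging, k^(1−α) = s / (n + g + δ).
k^0.65 = 0.44 / (0.026 + 0.015 + 0.031) = 0.44 / 0.072 = 6.1111
k* = 6.1111^(1/0.65) ≈ 16.1962
y* = (k*)^α = 16.1962^0.35 ≈ 2.6503
c* = (1 − s)·y* = (1 − 0.44) × 2.6503 ≈ 1.4842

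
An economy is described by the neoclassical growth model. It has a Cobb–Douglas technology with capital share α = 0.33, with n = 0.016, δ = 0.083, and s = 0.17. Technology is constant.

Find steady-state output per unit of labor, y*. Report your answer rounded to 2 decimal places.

At the steady state, Δk = 0, so s·k^α = (n + δ)·k.
Rearranging, k^(1−α) = s / (n + δ).
k^0.67 = 0.17 / (0.016 + 0.083) = 0.17 / 0.099 = 1.7172
k* = 1.7172^(1/0.67) ≈ 2.2412
y* = (k*)^α = 2.2412^0.33 ≈ 1.3051

y* ≈ 1.31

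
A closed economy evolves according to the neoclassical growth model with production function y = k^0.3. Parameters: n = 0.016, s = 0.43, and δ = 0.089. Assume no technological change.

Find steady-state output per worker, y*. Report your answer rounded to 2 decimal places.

y* ≈ 1.83

In steady state, investment equals break-even investment: s·k^α = (n + δ)·k.
Rearranging, k^(1−α) = s / (n + δ).
k^0.7 = 0.43 / (0.016 + 0.089) = 0.43 / 0.105 = 4.0952
k* = 4.0952^(1/0.7) ≈ 7.4934
y* = (k*)^α = 7.4934^0.3 ≈ 1.8298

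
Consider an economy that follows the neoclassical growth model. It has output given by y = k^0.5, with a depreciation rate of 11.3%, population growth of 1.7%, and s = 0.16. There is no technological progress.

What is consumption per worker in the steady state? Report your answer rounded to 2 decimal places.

In steady state, investment equals break-even investment: s·k^α = (n + δ)·k.
Dividing both sides by k: k^(1−α) = s / (n + δ).
k^0.5 = 0.16 / (0.017 + 0.113) = 0.16 / 0.130 = 1.2308
k* = 1.2308^(1/0.5) ≈ 1.5149
y* = (k*)^α = 1.5149^0.5 ≈ 1.2308
c* = (1 − s)·y* = (1 − 0.16) × 1.2308 ≈ 1.0339

c* = 1.03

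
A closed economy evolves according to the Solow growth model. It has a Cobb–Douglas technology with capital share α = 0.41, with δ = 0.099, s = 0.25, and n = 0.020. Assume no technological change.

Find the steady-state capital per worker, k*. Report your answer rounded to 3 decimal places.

k* ≈ 3.519

In steady state, investment equals break-even investment: s·k^α = (n + δ)·k.
Rearranging, k^(1−α) = s / (n + δ).
k^0.59 = 0.25 / (0.020 + 0.099) = 0.25 / 0.119 = 2.1008
k* = 2.1008^(1/0.59) ≈ 3.5190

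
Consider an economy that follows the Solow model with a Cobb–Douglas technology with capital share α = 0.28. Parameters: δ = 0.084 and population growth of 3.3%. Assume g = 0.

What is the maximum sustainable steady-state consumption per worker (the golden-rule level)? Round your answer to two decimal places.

At the golden rule, f'(k) = n + δ, so α·k^(α−1) = n + δ and k_gold = (α/(n + δ))^(1/(1−α)).
k_gold = (0.28/0.117)^(1/0.72) = 2.3932^1.3889 ≈ 3.3602
c_gold = f(k_gold) − (n + δ)·k_gold = 1.4040 − 0.117×3.3602 ≈ 1.0109

c_gold ≈ 1.01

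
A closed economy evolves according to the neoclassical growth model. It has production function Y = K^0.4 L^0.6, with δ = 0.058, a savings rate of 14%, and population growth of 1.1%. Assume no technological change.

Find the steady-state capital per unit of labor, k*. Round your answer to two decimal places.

k* ≈ 3.25

At the steady state, Δk = 0, so s·k^α = (n + δ)·k.
Dividing both sides by k: k^(1−α) = s / (n + δ).
k^0.6 = 0.14 / (0.011 + 0.058) = 0.14 / 0.069 = 2.0290
k* = 2.0290^(1/0.6) ≈ 3.2519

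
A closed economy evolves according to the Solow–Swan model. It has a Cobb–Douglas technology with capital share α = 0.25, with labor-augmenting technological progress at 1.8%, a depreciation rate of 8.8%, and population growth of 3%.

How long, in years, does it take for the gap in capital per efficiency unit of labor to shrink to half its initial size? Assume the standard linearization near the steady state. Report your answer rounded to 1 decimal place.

Near the steady state the convergence rate is λ = (1 − α)(n + g + δ).
λ = (1 − 0.25) × 0.136 = 0.75 × 0.136 = 0.1020
Half-life = ln 2 / λ = 0.6931 / 0.1020 ≈ 6.80 years

about 6.8 years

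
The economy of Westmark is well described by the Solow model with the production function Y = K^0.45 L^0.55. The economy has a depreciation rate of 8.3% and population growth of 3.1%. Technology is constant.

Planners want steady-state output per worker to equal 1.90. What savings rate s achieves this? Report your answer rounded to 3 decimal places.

In steady state, investment equals break-even investment: s·k^α = (n + δ)·k.
Since y* = [s/(n + δ)]^(α/(1−α)), we have s/(n + δ) = (y*)^((1−α)/α) = 1.90^1.2222 = 2.1913.
Therefore s = 2.1913 × (n + δ) = 2.1913 × 0.114 = 0.2498.

s ≈ 0.250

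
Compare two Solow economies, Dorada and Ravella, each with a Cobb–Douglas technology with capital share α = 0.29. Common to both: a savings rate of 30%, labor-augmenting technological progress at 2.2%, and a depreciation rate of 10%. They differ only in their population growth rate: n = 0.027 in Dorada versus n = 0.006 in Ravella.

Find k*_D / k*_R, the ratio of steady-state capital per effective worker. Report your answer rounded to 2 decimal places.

k*_D / k*_R ≈ 0.81

Steady-state k* = [s/(n + g + δ)]^(1/(1−α)), so the ratio is [ (s_D/(n + g + δ)_D) / (s_R/(n + g + δ)_R) ]^1.4085.
s_D/(n + g + δ)_D = 0.30/0.149 = 2.0134; s_R/(n + g + δ)_R = 0.30/0.128 = 2.3438.
Ratio = (2.0134/2.3438)^1.4085 = 0.8590^1.4085 ≈ 0.8073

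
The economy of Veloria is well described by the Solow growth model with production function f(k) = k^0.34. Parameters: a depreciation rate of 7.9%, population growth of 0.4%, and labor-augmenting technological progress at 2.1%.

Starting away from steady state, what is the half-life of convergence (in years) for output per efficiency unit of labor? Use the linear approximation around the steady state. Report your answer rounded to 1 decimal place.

about 10.1 years

Near the steady state the convergence rate is λ = (1 − α)(n + g + δ).
λ = (1 − 0.34) × 0.104 = 0.66 × 0.104 = 0.06864
Half-life = ln 2 / λ = 0.6931 / 0.06864 ≈ 10.10 years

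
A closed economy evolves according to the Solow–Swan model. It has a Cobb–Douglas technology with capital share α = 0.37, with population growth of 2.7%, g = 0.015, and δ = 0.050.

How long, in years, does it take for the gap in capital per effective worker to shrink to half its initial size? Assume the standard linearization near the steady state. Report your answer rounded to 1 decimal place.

Near the steady state the convergence rate is λ = (1 − α)(n + g + δ).
λ = (1 − 0.37) × 0.092 = 0.63 × 0.092 = 0.05796
Half-life = ln 2 / λ = 0.6931 / 0.05796 ≈ 11.96 years

half-life ≈ 12.0 years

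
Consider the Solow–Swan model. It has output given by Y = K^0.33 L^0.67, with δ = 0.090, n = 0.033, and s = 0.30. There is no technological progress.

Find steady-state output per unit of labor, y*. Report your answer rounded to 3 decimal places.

In steady state, investment equals break-even investment: s·k^α = (n + δ)·k.
Dividing both sides by k: k^(1−α) = s / (n + δ).
k^0.67 = 0.30 / (0.033 + 0.090) = 0.30 / 0.123 = 2.4390
k* = 2.4390^(1/0.67) ≈ 3.7838
y* = (k*)^α = 3.7838^0.33 ≈ 1.5514

y* = 1.551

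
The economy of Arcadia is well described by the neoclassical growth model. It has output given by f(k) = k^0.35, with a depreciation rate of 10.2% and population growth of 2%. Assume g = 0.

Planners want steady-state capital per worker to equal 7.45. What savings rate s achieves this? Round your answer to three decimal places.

s ≈ 0.450

In steady state, investment equals break-even investment: s·k^α = (n + δ)·k.
So s / (n + δ) = (k*)^(1−α) = 7.45^0.65 = 3.6889.
Therefore s = 3.6889 × (n + δ) = 3.6889 × 0.122 = 0.4500.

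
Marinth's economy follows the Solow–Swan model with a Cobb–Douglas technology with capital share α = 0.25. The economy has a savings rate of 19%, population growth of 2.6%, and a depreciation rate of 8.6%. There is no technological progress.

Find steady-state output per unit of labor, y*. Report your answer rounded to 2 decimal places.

At the steady state, Δk = 0, so s·k^α = (n + δ)·k.
Dividing both sides by k: k^(1−α) = s / (n + δ).
k^0.75 = 0.19 / (0.026 + 0.086) = 0.19 / 0.112 = 1.6964
k* = 1.6964^(1/0.75) ≈ 2.0232
y* = (k*)^α = 2.0232^0.25 ≈ 1.1926

y* = 1.19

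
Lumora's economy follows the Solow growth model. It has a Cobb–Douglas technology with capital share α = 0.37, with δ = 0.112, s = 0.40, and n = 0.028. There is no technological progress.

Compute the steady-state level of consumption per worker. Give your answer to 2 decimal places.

At the steady state, Δk = 0, so s·k^α = (n + δ)·k.
Dividing both sides by k: k^(1−α) = s / (n + δ).
k^0.63 = 0.40 / (0.028 + 0.112) = 0.40 / 0.140 = 2.8571
k* = 2.8571^(1/0.63) ≈ 5.2929
y* = (k*)^α = 5.2929^0.37 ≈ 1.8525
c* = (1 − s)·y* = (1 − 0.40) × 1.8525 ≈ 1.1115

c* = 1.11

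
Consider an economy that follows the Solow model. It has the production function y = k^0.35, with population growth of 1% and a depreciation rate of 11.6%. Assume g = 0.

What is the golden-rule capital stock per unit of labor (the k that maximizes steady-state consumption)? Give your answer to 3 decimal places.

The golden rule sets f'(k) = n + δ, i.e. α·k^(α−1) = n + δ.
So k^(1−α) = α / (n + δ) = 0.35 / 0.126 = 2.7778.
k_gold = 2.7778^(1/0.65) ≈ 4.8152

k_gold ≈ 4.815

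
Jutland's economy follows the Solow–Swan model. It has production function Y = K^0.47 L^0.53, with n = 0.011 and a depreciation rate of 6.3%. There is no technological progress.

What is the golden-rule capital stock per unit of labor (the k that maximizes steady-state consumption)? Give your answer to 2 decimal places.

The golden rule sets f'(k) = n + δ, i.e. α·k^(α−1) = n + δ.
So k^(1−α) = α / (n + δ) = 0.47 / 0.074 = 6.3514.
k_gold = 6.3514^(1/0.53) ≈ 32.7226

k_gold ≈ 32.72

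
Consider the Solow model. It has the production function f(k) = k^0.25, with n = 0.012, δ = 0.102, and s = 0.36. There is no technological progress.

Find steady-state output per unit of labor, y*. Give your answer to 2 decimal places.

y* ≈ 1.47

Steady state requires s·f(k) = (n + δ)·k, i.e. s·k^α = (n + δ)·k.
Dividing both sides by k: k^(1−α) = s / (n + δ).
k^0.75 = 0.36 / (0.012 + 0.102) = 0.36 / 0.114 = 3.1579
k* = 3.1579^(1/0.75) ≈ 4.6330
y* = (k*)^α = 4.6330^0.25 ≈ 1.4671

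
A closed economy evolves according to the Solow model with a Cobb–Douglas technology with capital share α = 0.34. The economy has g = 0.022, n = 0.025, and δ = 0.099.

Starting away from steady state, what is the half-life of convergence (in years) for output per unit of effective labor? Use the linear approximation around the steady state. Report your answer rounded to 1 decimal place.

Near the steady state the convergence rate is λ = (1 − α)(n + g + δ).
λ = (1 − 0.34) × 0.146 = 0.66 × 0.146 = 0.09636
Half-life = ln 2 / λ = 0.6931 / 0.09636 ≈ 7.19 years

about 7.2 years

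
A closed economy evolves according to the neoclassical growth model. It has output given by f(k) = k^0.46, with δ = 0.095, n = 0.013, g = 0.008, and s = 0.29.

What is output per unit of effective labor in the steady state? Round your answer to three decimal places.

y* ≈ 2.183

In steady state, investment equals break-even investment: s·k^α = (n + g + δ)·k.
Rearranging, k^(1−α) = s / (n + g + δ).
k^0.54 = 0.29 / (0.013 + 0.008 + 0.095) = 0.29 / 0.116 = 2.5000
k* = 2.5000^(1/0.54) ≈ 5.4566
y* = (k*)^α = 5.4566^0.46 ≈ 2.1827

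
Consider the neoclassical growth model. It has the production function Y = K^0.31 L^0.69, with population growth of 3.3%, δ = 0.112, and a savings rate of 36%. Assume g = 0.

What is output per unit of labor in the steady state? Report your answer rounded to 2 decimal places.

At the steady state, Δk = 0, so s·k^α = (n + δ)·k.
Rearranging, k^(1−α) = s / (n + δ).
k^0.69 = 0.36 / (0.033 + 0.112) = 0.36 / 0.145 = 2.4828
k* = 2.4828^(1/0.69) ≈ 3.7358
y* = (k*)^α = 3.7358^0.31 ≈ 1.5047

y* = 1.50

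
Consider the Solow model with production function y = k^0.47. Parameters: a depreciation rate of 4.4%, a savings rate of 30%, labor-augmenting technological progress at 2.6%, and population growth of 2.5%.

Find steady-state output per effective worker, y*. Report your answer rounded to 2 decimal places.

y* = 2.77

In steady state, investment equals break-even investment: s·k^α = (n + g + δ)·k.
Dividing both sides by k: k^(1−α) = s / (n + g + δ).
k^0.53 = 0.30 / (0.025 + 0.026 + 0.044) = 0.30 / 0.095 = 3.1579
k* = 3.1579^(1/0.53) ≈ 8.7551
y* = (k*)^α = 8.7551^0.47 ≈ 2.7724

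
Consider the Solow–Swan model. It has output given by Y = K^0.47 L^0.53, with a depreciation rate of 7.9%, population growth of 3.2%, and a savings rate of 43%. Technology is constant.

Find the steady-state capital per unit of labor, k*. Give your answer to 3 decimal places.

k* = 12.874

At the steady state, Δk = 0, so s·k^α = (n + δ)·k.
Rearranging, k^(1−α) = s / (n + δ).
k^0.53 = 0.43 / (0.032 + 0.079) = 0.43 / 0.111 = 3.8739
k* = 3.8739^(1/0.53) ≈ 12.8740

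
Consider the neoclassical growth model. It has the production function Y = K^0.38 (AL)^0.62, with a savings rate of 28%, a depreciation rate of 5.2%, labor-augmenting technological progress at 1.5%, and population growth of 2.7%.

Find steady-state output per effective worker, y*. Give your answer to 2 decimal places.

y* ≈ 1.95

Steady state requires s·f(k) = (n + g + δ)·k, i.e. s·k^α = (n + g + δ)·k.
Rearranging, k^(1−α) = s / (n + g + δ).
k^0.62 = 0.28 / (0.027 + 0.015 + 0.052) = 0.28 / 0.094 = 2.9787
k* = 2.9787^(1/0.62) ≈ 5.8151
y* = (k*)^α = 5.8151^0.38 ≈ 1.9522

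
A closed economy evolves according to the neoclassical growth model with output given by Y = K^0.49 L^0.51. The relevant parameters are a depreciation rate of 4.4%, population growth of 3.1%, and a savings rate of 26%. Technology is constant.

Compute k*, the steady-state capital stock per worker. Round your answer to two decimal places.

At the steady state, Δk = 0, so s·k^α = (n + δ)·k.
Rearranging, k^(1−α) = s / (n + δ).
k^0.51 = 0.26 / (0.031 + 0.044) = 0.26 / 0.075 = 3.4667
k* = 3.4667^(1/0.51) ≈ 11.4461

k* ≈ 11.45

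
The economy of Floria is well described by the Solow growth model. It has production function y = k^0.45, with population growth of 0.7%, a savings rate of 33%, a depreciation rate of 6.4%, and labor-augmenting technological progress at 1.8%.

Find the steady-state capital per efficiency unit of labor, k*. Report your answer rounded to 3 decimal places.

k* ≈ 10.834

Steady state requires s·f(k) = (n + g + δ)·k, i.e. s·k^α = (n + g + δ)·k.
Rearranging, k^(1−α) = s / (n + g + δ).
k^0.55 = 0.33 / (0.007 + 0.018 + 0.064) = 0.33 / 0.089 = 3.7079
k* = 3.7079^(1/0.55) ≈ 10.8337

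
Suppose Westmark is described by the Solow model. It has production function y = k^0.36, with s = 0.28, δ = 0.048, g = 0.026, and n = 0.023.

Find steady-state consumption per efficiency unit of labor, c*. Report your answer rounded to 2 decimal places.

c* = 1.31

At the steady state, Δk = 0, so s·k^α = (n + g + δ)·k.
Dividing both sides by k: k^(1−α) = s / (n + g + δ).
k^0.64 = 0.28 / (0.023 + 0.026 + 0.048) = 0.28 / 0.097 = 2.8866
k* = 2.8866^(1/0.64) ≈ 5.2403
y* = (k*)^α = 5.2403^0.36 ≈ 1.8154
c* = (1 − s)·y* = (1 − 0.28) × 1.8154 ≈ 1.3071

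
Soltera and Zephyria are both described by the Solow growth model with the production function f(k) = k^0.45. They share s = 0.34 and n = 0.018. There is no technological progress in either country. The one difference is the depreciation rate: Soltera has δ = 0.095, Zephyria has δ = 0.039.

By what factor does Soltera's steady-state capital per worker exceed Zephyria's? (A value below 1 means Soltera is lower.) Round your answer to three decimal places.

ratio ≈ 0.288

Steady-state k* = [s/(n + δ)]^(1/(1−α)), so the ratio is [ (s_S/(n + δ)_S) / (s_Z/(n + δ)_Z) ]^1.8182.
s_S/(n + δ)_S = 0.34/0.113 = 3.0088; s_Z/(n + δ)_Z = 0.34/0.057 = 5.9649.
Ratio = (3.0088/5.9649)^1.8182 = 0.5044^1.8182 ≈ 0.2881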